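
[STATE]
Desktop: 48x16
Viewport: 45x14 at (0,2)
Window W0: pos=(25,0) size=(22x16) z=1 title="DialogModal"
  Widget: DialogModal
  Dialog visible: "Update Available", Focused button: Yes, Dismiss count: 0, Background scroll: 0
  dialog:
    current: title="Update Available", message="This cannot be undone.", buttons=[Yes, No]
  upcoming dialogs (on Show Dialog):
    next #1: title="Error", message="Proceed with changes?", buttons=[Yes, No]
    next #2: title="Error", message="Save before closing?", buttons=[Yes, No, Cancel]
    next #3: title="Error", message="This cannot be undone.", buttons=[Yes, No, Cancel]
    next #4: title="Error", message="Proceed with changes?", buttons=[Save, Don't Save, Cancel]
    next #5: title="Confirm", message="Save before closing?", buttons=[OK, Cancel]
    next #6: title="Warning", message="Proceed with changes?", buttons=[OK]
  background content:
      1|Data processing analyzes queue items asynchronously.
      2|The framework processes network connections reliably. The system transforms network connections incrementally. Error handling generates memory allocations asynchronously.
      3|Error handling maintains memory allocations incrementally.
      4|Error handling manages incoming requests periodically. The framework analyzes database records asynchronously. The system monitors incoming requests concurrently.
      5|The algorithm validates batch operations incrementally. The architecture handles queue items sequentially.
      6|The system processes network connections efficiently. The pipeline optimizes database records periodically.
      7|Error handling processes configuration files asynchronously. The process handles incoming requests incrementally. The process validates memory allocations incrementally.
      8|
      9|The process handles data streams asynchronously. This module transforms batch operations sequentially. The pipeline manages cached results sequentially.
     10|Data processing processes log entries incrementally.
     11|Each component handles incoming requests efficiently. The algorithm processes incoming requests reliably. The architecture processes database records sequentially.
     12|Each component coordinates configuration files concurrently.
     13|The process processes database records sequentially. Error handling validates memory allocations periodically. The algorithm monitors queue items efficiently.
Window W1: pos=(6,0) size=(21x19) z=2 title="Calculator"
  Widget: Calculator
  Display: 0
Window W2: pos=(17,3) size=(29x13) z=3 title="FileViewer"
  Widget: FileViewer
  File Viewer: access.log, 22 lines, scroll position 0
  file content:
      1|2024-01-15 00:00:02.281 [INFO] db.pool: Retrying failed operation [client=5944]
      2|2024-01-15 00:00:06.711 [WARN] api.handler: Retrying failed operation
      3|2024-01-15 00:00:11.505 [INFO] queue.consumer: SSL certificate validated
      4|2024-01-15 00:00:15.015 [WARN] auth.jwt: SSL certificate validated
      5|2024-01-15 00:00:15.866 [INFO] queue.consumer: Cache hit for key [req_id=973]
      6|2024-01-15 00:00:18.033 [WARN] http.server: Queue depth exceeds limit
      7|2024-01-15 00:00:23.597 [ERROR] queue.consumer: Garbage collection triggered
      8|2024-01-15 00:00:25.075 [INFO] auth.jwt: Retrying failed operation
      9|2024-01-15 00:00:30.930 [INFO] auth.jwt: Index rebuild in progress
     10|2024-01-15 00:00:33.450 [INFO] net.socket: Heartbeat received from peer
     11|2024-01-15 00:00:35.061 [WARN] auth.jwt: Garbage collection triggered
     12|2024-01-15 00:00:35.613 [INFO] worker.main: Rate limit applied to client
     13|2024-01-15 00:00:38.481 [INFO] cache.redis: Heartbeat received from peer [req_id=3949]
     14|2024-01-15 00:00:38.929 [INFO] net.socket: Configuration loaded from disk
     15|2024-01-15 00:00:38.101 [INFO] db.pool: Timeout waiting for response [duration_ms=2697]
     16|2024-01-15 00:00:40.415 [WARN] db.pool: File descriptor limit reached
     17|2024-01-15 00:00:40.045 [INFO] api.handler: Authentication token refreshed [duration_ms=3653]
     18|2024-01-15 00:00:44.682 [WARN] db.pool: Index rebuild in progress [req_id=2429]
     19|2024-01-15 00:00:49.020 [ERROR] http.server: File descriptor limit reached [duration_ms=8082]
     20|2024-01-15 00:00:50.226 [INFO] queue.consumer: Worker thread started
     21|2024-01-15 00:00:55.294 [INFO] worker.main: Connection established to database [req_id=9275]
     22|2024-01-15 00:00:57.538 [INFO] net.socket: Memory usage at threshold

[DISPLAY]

      ┠───────────────────┨──────────────────
      ┃          ┏━━━━━━━━━━━━━━━━━━━━━━━━━━━
      ┃┌───┬───┬─┃ FileViewer                
      ┃│ 7 │ 8 │ ┠───────────────────────────
      ┃├───┼───┼─┃2024-01-15 00:00:02.281 [I▲
      ┃│ 4 │ 5 │ ┃2024-01-15 00:00:06.711 [W█
      ┃├───┼───┼─┃2024-01-15 00:00:11.505 [I░
      ┃│ 1 │ 2 │ ┃2024-01-15 00:00:15.015 [W░
      ┃├───┼───┼─┃2024-01-15 00:00:15.866 [I░
      ┃│ 0 │ . │ ┃2024-01-15 00:00:18.033 [W░
      ┃├───┼───┼─┃2024-01-15 00:00:23.597 [E░
      ┃│ C │ MC│ ┃2024-01-15 00:00:25.075 [I░
      ┃└───┴───┴─┃2024-01-15 00:00:30.930 [I▼
      ┃          ┗━━━━━━━━━━━━━━━━━━━━━━━━━━━


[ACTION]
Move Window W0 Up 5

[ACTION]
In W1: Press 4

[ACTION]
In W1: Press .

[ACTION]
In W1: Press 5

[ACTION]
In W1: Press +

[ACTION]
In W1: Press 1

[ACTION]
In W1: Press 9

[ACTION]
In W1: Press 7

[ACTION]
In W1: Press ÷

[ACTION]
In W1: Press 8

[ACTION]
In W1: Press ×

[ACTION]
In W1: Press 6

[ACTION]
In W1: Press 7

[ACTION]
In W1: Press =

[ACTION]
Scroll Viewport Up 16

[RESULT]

      ┏━━━━━━━━━━━━━━━━━━━┓━━━━━━━━━━━━━━━━━━
      ┃ Calculator        ┃DialogModal       
      ┠───────────────────┨──────────────────
      ┃          ┏━━━━━━━━━━━━━━━━━━━━━━━━━━━
      ┃┌───┬───┬─┃ FileViewer                
      ┃│ 7 │ 8 │ ┠───────────────────────────
      ┃├───┼───┼─┃2024-01-15 00:00:02.281 [I▲
      ┃│ 4 │ 5 │ ┃2024-01-15 00:00:06.711 [W█
      ┃├───┼───┼─┃2024-01-15 00:00:11.505 [I░
      ┃│ 1 │ 2 │ ┃2024-01-15 00:00:15.015 [W░
      ┃├───┼───┼─┃2024-01-15 00:00:15.866 [I░
      ┃│ 0 │ . │ ┃2024-01-15 00:00:18.033 [W░
      ┃├───┼───┼─┃2024-01-15 00:00:23.597 [E░
      ┃│ C │ MC│ ┃2024-01-15 00:00:25.075 [I░


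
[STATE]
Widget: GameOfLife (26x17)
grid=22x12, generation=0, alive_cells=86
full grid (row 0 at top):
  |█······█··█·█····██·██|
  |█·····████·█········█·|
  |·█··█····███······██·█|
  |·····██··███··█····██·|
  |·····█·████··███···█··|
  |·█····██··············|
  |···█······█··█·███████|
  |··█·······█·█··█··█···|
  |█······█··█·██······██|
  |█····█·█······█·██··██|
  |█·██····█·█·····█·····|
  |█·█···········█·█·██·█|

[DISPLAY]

Gen: 0                    
█······█··█·█····██·██    
█·····████·█········█·    
·█··█····███······██·█    
·····██··███··█····██·    
·····█·████··███···█··    
·█····██··············    
···█······█··█·███████    
··█·······█·█··█··█···    
█······█··█·██······██    
█····█·█······█·██··██    
█·██····█·█·····█·····    
█·█···········█·█·██·█    
                          
                          
                          
                          


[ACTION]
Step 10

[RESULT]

Gen: 10                   
···················██·    
·············███···██·    
····██·····██·········    
···█··█·····████······    
····██·····██·········    
··········█···········    
······················    
··█···················    
·█·█··················    
█···█·················    
·█·█··················    
··█···················    
                          
                          
                          
                          


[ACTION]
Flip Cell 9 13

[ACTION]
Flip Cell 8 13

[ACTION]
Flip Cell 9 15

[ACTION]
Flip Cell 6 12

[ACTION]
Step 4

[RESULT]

Gen: 14                   
·············███···██·    
··············██···██·    
····██·······███······    
···█··█···············    
····██················    
···········██·········    
·███········█·········    
······················    
█····█················    
█····█················    
█····█················    
·███··················    
                          
                          
                          
                          


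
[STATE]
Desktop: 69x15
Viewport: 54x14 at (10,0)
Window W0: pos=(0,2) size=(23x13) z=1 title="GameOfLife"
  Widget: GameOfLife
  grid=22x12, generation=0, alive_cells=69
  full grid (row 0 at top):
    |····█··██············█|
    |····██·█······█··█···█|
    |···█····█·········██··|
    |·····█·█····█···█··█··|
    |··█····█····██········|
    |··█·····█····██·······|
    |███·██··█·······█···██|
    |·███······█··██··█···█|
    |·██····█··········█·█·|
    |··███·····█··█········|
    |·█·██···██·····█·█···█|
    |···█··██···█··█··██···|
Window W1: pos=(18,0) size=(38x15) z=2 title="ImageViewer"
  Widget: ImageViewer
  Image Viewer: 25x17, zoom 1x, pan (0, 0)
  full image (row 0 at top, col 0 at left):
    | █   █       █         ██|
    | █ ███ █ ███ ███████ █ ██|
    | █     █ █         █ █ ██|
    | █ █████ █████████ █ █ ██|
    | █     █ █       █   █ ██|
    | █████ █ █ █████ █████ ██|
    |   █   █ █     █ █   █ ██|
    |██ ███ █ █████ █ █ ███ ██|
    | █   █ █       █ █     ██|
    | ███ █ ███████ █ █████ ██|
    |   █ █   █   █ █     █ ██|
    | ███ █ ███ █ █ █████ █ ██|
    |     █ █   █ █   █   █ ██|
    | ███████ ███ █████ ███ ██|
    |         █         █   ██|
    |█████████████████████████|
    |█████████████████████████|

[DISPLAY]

        ┏━━━━━━━━━━━━━━━━━━━━━━━━━━━━━━━━━━━━┓        
        ┃ ImageViewer                        ┃        
━━━━━━━━┠────────────────────────────────────┨        
fe      ┃ █   █       █         ██           ┃        
────────┃ █ ███ █ ███ ███████ █ ██           ┃        
        ┃ █     █ █         █ █ ██           ┃        
········┃ █ █████ █████████ █ █ ██           ┃        
···█···█┃ █     █ █       █   █ ██           ┃        
···██···┃ █████ █ █ █████ █████ ██           ┃        
····██··┃   █   █ █     █ █   █ ██           ┃        
·······█┃██ ███ █ █████ █ █ ███ ██           ┃        
·█··██··┃ █   █ █       █ █     ██           ┃        
········┃ ███ █ ███████ █ █████ ██           ┃        
·█··█···┃   █ █   █   █ █     █ ██           ┃        


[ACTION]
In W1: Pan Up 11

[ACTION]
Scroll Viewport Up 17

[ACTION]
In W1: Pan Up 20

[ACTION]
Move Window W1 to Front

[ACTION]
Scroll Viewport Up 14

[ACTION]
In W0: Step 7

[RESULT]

        ┏━━━━━━━━━━━━━━━━━━━━━━━━━━━━━━━━━━━━┓        
        ┃ ImageViewer                        ┃        
━━━━━━━━┠────────────────────────────────────┨        
fe      ┃ █   █       █         ██           ┃        
────────┃ █ ███ █ ███ ███████ █ ██           ┃        
        ┃ █     █ █         █ █ ██           ┃        
·█·█·█··┃ █ █████ █████████ █ █ ██           ┃        
█···█···┃ █     █ █       █   █ ██           ┃        
·██·····┃ █████ █ █ █████ █████ ██           ┃        
·██·····┃   █   █ █     █ █   █ ██           ┃        
█·······┃██ ███ █ █████ █ █ ███ ██           ┃        
·██·█···┃ █   █ █       █ █     ██           ┃        
··█···██┃ ███ █ ███████ █ █████ ██           ┃        
···█████┃   █ █   █   █ █     █ ██           ┃        


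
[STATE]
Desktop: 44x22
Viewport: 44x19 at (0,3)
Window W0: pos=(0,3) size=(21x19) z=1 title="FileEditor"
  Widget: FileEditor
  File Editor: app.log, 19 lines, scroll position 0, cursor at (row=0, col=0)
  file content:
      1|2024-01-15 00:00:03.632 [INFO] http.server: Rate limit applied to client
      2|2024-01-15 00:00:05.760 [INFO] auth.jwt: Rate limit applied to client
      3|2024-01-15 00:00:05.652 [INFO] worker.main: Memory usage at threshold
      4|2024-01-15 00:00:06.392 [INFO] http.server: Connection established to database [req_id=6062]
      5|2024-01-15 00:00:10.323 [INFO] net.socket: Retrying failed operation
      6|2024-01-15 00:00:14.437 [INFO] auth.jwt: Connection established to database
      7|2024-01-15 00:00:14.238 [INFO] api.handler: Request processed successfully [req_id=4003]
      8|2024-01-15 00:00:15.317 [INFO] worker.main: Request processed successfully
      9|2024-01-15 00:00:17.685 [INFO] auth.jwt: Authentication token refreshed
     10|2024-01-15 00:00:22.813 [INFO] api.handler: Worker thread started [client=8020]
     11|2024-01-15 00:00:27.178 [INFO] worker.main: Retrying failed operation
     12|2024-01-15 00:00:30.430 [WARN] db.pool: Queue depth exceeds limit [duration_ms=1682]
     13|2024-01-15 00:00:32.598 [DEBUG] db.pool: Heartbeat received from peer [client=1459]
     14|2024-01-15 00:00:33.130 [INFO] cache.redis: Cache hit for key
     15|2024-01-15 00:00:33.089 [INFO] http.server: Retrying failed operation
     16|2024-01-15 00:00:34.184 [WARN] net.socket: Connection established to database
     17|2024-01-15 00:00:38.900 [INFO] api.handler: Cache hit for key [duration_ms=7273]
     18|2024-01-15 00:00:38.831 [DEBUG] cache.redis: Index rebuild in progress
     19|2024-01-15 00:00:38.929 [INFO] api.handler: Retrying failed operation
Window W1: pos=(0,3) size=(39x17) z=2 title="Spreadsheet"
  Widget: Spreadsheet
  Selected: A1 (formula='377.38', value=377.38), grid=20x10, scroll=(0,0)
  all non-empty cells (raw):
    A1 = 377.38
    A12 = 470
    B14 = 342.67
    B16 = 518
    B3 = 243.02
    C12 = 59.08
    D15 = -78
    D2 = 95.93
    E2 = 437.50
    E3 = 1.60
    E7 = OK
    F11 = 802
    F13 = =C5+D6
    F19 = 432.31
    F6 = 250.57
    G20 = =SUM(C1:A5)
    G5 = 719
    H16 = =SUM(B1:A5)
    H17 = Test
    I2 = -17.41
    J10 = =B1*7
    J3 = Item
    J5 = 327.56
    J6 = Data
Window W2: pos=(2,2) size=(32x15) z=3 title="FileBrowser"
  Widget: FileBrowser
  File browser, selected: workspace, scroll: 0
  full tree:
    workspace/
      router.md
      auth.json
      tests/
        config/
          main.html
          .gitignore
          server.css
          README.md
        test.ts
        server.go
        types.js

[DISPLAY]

┏━┃ FileBrowser                  ┃━━━━┓     
┃ ┠──────────────────────────────┨    ┃     
┠─┃> [-] workspace/              ┃────┨     
┃A┃    router.md                 ┃    ┃     
┃ ┃    auth.json                 ┃    ┃     
┃-┃    [+] tests/                ┃----┃     
┃ ┃                              ┃  0 ┃     
┃ ┃                              ┃.93 ┃     
┃ ┃                              ┃  0 ┃     
┃ ┃                              ┃  0 ┃     
┃ ┃                              ┃  0 ┃     
┃ ┃                              ┃  0 ┃     
┃ ┃                              ┃  0O┃     
┃ ┗━━━━━━━━━━━━━━━━━━━━━━━━━━━━━━┛  0 ┃     
┃  9        0       0       0       0 ┃     
┃ 10        0       0       0       0 ┃     
┗━━━━━━━━━━━━━━━━━━━━━━━━━━━━━━━━━━━━━┛     
┃2024-01-15 00:00:3▼┃                       
┗━━━━━━━━━━━━━━━━━━━┛                       


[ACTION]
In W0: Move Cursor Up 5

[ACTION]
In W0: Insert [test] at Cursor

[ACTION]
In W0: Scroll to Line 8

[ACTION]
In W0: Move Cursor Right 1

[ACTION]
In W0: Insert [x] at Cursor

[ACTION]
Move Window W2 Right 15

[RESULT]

┏━━━━━━━━━━━┃ FileBrowser                  ┃
┃ Spreadshee┠──────────────────────────────┨
┠───────────┃> [-] workspace/              ┃
┃A1: 377.38 ┃    router.md                 ┃
┃       A   ┃    auth.json                 ┃
┃-----------┃    [+] tests/                ┃
┃  1 [377.38┃                              ┃
┃  2        ┃                              ┃
┃  3        ┃                              ┃
┃  4        ┃                              ┃
┃  5        ┃                              ┃
┃  6        ┃                              ┃
┃  7        ┃                              ┃
┃  8        ┗━━━━━━━━━━━━━━━━━━━━━━━━━━━━━━┛
┃  9        0       0       0       0 ┃     
┃ 10        0       0       0       0 ┃     
┗━━━━━━━━━━━━━━━━━━━━━━━━━━━━━━━━━━━━━┛     
┃2024-01-15 00:00:3▼┃                       
┗━━━━━━━━━━━━━━━━━━━┛                       


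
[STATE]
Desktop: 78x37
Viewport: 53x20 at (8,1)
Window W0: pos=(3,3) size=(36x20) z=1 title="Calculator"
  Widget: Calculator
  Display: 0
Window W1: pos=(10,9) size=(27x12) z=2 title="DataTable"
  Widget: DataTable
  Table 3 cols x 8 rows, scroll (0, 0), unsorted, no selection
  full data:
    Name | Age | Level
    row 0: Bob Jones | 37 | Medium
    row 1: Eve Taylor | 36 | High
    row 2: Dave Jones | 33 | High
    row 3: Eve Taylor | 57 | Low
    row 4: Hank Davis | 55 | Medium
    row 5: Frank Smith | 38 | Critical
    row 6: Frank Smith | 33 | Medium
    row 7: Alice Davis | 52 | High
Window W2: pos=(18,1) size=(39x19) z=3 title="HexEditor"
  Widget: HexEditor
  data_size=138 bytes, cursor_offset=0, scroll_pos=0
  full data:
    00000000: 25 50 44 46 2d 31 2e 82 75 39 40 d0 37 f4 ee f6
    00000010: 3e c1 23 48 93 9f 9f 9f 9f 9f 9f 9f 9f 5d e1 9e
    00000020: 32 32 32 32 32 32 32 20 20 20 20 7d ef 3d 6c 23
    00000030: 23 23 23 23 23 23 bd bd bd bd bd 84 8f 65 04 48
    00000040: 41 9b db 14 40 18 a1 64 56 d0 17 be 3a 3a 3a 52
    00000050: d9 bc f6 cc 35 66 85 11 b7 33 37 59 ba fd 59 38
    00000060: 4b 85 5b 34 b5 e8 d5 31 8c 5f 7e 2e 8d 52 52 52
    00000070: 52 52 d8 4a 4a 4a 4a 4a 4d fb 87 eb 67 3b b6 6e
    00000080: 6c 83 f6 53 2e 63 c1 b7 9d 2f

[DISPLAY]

          ┏━━━━━━━━━━━━━━━━━━━━━━━━━━━━━━━━━━━━━┓    
          ┃ HexEditor                           ┃    
━━━━━━━━━━┠─────────────────────────────────────┨    
culator   ┃00000000  25 50 44 46 2d 31 2e 82  75┃    
──────────┃00000010  3e c1 23 48 93 9f 9f 9f  9f┃    
          ┃00000020  32 32 32 32 32 32 32 20  20┃    
┬───┬───┬─┃00000030  23 23 23 23 23 23 bd bd  bd┃    
│ 8 │ 9 │ ┃00000040  41 9b db 14 40 18 a1 64  56┃    
┼─┏━━━━━━━┃00000050  d9 bc f6 cc 35 66 85 11  b7┃    
│ ┃ DataTa┃00000060  4b 85 5b 34 b5 e8 d5 31  8c┃    
┼─┠───────┃00000070  52 52 d8 4a 4a 4a 4a 4a  4d┃    
│ ┃Name   ┃00000080  6c 83 f6 53 2e 63 c1 b7  9d┃    
┼─┃───────┃                                     ┃    
│ ┃Bob Jon┃                                     ┃    
┼─┃Eve Tay┃                                     ┃    
│ ┃Dave Jo┃                                     ┃    
┴─┃Eve Tay┃                                     ┃    
  ┃Hank Da┃                                     ┃    
  ┃Frank S┗━━━━━━━━━━━━━━━━━━━━━━━━━━━━━━━━━━━━━┛    
  ┗━━━━━━━━━━━━━━━━━━━━━━━━━┛ ┃                      


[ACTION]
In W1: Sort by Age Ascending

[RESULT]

          ┏━━━━━━━━━━━━━━━━━━━━━━━━━━━━━━━━━━━━━┓    
          ┃ HexEditor                           ┃    
━━━━━━━━━━┠─────────────────────────────────────┨    
culator   ┃00000000  25 50 44 46 2d 31 2e 82  75┃    
──────────┃00000010  3e c1 23 48 93 9f 9f 9f  9f┃    
          ┃00000020  32 32 32 32 32 32 32 20  20┃    
┬───┬───┬─┃00000030  23 23 23 23 23 23 bd bd  bd┃    
│ 8 │ 9 │ ┃00000040  41 9b db 14 40 18 a1 64  56┃    
┼─┏━━━━━━━┃00000050  d9 bc f6 cc 35 66 85 11  b7┃    
│ ┃ DataTa┃00000060  4b 85 5b 34 b5 e8 d5 31  8c┃    
┼─┠───────┃00000070  52 52 d8 4a 4a 4a 4a 4a  4d┃    
│ ┃Name   ┃00000080  6c 83 f6 53 2e 63 c1 b7  9d┃    
┼─┃───────┃                                     ┃    
│ ┃Dave Jo┃                                     ┃    
┼─┃Frank S┃                                     ┃    
│ ┃Eve Tay┃                                     ┃    
┴─┃Bob Jon┃                                     ┃    
  ┃Frank S┃                                     ┃    
  ┃Alice D┗━━━━━━━━━━━━━━━━━━━━━━━━━━━━━━━━━━━━━┛    
  ┗━━━━━━━━━━━━━━━━━━━━━━━━━┛ ┃                      


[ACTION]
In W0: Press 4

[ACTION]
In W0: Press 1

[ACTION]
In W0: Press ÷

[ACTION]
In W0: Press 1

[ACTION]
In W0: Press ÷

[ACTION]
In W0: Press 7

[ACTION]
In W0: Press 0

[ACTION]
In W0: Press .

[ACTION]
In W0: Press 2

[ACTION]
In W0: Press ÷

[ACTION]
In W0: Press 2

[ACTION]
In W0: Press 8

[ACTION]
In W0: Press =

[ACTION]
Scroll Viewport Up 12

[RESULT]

                                                     
          ┏━━━━━━━━━━━━━━━━━━━━━━━━━━━━━━━━━━━━━┓    
          ┃ HexEditor                           ┃    
━━━━━━━━━━┠─────────────────────────────────────┨    
culator   ┃00000000  25 50 44 46 2d 31 2e 82  75┃    
──────────┃00000010  3e c1 23 48 93 9f 9f 9f  9f┃    
          ┃00000020  32 32 32 32 32 32 32 20  20┃    
┬───┬───┬─┃00000030  23 23 23 23 23 23 bd bd  bd┃    
│ 8 │ 9 │ ┃00000040  41 9b db 14 40 18 a1 64  56┃    
┼─┏━━━━━━━┃00000050  d9 bc f6 cc 35 66 85 11  b7┃    
│ ┃ DataTa┃00000060  4b 85 5b 34 b5 e8 d5 31  8c┃    
┼─┠───────┃00000070  52 52 d8 4a 4a 4a 4a 4a  4d┃    
│ ┃Name   ┃00000080  6c 83 f6 53 2e 63 c1 b7  9d┃    
┼─┃───────┃                                     ┃    
│ ┃Dave Jo┃                                     ┃    
┼─┃Frank S┃                                     ┃    
│ ┃Eve Tay┃                                     ┃    
┴─┃Bob Jon┃                                     ┃    
  ┃Frank S┃                                     ┃    
  ┃Alice D┗━━━━━━━━━━━━━━━━━━━━━━━━━━━━━━━━━━━━━┛    


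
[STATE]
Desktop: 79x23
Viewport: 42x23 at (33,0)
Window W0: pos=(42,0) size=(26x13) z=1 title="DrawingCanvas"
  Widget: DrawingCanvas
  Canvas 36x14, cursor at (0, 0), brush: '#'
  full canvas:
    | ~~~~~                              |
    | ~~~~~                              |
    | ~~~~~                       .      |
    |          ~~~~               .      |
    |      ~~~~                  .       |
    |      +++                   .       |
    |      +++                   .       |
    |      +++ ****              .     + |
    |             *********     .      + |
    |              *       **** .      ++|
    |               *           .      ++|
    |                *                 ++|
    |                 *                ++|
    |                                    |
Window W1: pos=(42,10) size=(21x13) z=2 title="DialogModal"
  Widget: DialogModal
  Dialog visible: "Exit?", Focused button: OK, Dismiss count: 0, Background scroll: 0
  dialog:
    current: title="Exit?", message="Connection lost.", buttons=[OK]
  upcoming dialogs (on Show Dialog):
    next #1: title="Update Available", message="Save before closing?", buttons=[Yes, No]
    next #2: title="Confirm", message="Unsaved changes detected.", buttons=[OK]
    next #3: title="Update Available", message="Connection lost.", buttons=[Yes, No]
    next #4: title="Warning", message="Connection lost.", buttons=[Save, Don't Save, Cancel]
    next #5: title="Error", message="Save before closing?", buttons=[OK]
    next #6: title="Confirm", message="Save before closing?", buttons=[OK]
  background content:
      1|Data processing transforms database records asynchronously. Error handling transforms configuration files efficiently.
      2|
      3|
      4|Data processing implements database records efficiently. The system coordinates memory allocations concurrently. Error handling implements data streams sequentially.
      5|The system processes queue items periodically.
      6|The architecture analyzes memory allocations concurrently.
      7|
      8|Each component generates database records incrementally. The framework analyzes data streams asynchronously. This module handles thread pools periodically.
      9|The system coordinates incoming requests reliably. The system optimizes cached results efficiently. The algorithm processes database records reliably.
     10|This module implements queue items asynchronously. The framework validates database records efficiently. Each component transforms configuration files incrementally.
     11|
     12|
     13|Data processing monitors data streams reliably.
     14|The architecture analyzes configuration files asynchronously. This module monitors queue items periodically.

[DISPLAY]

         ┏━━━━━━━━━━━━━━━━━━━━━━━━┓       
         ┃ DrawingCanvas          ┃       
         ┠────────────────────────┨       
         ┃+~~~~~                  ┃       
         ┃ ~~~~~                  ┃       
         ┃ ~~~~~                  ┃       
         ┃          ~~~~          ┃       
         ┃      ~~~~              ┃       
         ┃      +++               ┃       
         ┃      +++               ┃       
         ┏━━━━━━━━━━━━━━━━━━━┓    ┃       
         ┃ DialogModal       ┃**  ┃       
         ┠───────────────────┨━━━━┛       
         ┃Data processing tra┃            
         ┃                   ┃            
         ┃  ┌─────────────┐  ┃            
         ┃Da│    Exit?    │mp┃            
         ┃Th│Connection lo│se┃            
         ┃Th│     [OK]    │an┃            
         ┃  └─────────────┘  ┃            
         ┃Each component gene┃            
         ┃The system coordina┃            
         ┗━━━━━━━━━━━━━━━━━━━┛            


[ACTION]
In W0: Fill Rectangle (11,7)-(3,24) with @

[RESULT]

         ┏━━━━━━━━━━━━━━━━━━━━━━━━┓       
         ┃ DrawingCanvas          ┃       
         ┠────────────────────────┨       
         ┃+~~~~~                  ┃       
         ┃ ~~~~~                  ┃       
         ┃ ~~~~~                  ┃       
         ┃       @@@@@@@@@@@@@@@@@┃       
         ┃      ~@@@@@@@@@@@@@@@@@┃       
         ┃      +@@@@@@@@@@@@@@@@@┃       
         ┃      +@@@@@@@@@@@@@@@@@┃       
         ┏━━━━━━━━━━━━━━━━━━━┓@@@@┃       
         ┃ DialogModal       ┃@@@@┃       
         ┠───────────────────┨━━━━┛       
         ┃Data processing tra┃            
         ┃                   ┃            
         ┃  ┌─────────────┐  ┃            
         ┃Da│    Exit?    │mp┃            
         ┃Th│Connection lo│se┃            
         ┃Th│     [OK]    │an┃            
         ┃  └─────────────┘  ┃            
         ┃Each component gene┃            
         ┃The system coordina┃            
         ┗━━━━━━━━━━━━━━━━━━━┛            


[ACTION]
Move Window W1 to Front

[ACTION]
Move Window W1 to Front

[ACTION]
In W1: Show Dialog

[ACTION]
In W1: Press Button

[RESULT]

         ┏━━━━━━━━━━━━━━━━━━━━━━━━┓       
         ┃ DrawingCanvas          ┃       
         ┠────────────────────────┨       
         ┃+~~~~~                  ┃       
         ┃ ~~~~~                  ┃       
         ┃ ~~~~~                  ┃       
         ┃       @@@@@@@@@@@@@@@@@┃       
         ┃      ~@@@@@@@@@@@@@@@@@┃       
         ┃      +@@@@@@@@@@@@@@@@@┃       
         ┃      +@@@@@@@@@@@@@@@@@┃       
         ┏━━━━━━━━━━━━━━━━━━━┓@@@@┃       
         ┃ DialogModal       ┃@@@@┃       
         ┠───────────────────┨━━━━┛       
         ┃Data processing tra┃            
         ┃                   ┃            
         ┃                   ┃            
         ┃Data processing imp┃            
         ┃The system processe┃            
         ┃The architecture an┃            
         ┃                   ┃            
         ┃Each component gene┃            
         ┃The system coordina┃            
         ┗━━━━━━━━━━━━━━━━━━━┛            


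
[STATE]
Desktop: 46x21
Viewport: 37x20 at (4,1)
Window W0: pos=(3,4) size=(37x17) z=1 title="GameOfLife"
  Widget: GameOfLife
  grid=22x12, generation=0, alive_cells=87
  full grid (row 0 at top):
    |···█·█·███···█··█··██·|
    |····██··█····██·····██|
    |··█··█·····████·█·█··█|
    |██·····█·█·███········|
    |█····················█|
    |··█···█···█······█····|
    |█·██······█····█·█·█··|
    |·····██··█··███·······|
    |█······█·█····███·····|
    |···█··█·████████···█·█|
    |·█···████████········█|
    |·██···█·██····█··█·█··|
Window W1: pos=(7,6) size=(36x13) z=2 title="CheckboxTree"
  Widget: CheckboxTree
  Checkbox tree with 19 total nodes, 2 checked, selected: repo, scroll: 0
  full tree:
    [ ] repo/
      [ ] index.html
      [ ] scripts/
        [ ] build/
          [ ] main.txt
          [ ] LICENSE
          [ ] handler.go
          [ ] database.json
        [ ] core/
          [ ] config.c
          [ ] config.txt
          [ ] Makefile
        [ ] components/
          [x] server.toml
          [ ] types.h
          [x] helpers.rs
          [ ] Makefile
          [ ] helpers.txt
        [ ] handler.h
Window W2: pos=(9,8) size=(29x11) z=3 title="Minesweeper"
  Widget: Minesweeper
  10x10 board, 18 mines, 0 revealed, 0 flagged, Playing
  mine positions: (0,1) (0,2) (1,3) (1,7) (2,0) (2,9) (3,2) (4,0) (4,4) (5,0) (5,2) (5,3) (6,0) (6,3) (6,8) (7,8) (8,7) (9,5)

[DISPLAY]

                                     
                                     
                                     
━━━━━━━━━━━━━━━━━━━━━━━━━━━━━━━━━━━┓ 
 GameOfLife                        ┃ 
───┏━━━━━━━━━━━━━━━━━━━━━━━━━━━━━━━━━
Gen┃ CheckboxTree                    
···┠─┏━━━━━━━━━━━━━━━━━━━━━━━━━━━┓───
···┃>┃ Minesweeper               ┃   
··█┃ ┠───────────────────────────┨   
██·┃ ┃■■■■■■■■■■                 ┃   
█··┃ ┃■■■■■■■■■■                 ┃   
··█┃ ┃■■■■■■■■■■                 ┃   
█·█┃ ┃■■■■■■■■■■                 ┃   
···┃ ┃■■■■■■■■■■                 ┃   
█··┃ ┃■■■■■■■■■■                 ┃   
···┃ ┃■■■■■■■■■■                 ┃   
·█·┗━┗━━━━━━━━━━━━━━━━━━━━━━━━━━━┛━━━
·██···█·██····█··█·█··             ┃ 
━━━━━━━━━━━━━━━━━━━━━━━━━━━━━━━━━━━┛ 


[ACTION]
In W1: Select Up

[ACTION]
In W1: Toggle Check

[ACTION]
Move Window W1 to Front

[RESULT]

                                     
                                     
                                     
━━━━━━━━━━━━━━━━━━━━━━━━━━━━━━━━━━━┓ 
 GameOfLife                        ┃ 
───┏━━━━━━━━━━━━━━━━━━━━━━━━━━━━━━━━━
Gen┃ CheckboxTree                    
···┠─────────────────────────────────
···┃>[x] repo/                       
··█┃   [x] index.html                
██·┃   [x] scripts/                  
█··┃     [x] build/                  
··█┃       [x] main.txt              
█·█┃       [x] LICENSE               
···┃       [x] handler.go            
█··┃       [x] database.json         
···┃     [x] core/                   
·█·┗━━━━━━━━━━━━━━━━━━━━━━━━━━━━━━━━━
·██···█·██····█··█·█··             ┃ 
━━━━━━━━━━━━━━━━━━━━━━━━━━━━━━━━━━━┛ 


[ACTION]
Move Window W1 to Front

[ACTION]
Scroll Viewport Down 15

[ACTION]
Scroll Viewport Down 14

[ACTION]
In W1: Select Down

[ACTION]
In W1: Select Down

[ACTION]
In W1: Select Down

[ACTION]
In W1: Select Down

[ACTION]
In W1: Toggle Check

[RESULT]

                                     
                                     
                                     
━━━━━━━━━━━━━━━━━━━━━━━━━━━━━━━━━━━┓ 
 GameOfLife                        ┃ 
───┏━━━━━━━━━━━━━━━━━━━━━━━━━━━━━━━━━
Gen┃ CheckboxTree                    
···┠─────────────────────────────────
···┃ [-] repo/                       
··█┃   [x] index.html                
██·┃   [-] scripts/                  
█··┃     [-] build/                  
··█┃>      [ ] main.txt              
█·█┃       [x] LICENSE               
···┃       [x] handler.go            
█··┃       [x] database.json         
···┃     [x] core/                   
·█·┗━━━━━━━━━━━━━━━━━━━━━━━━━━━━━━━━━
·██···█·██····█··█·█··             ┃ 
━━━━━━━━━━━━━━━━━━━━━━━━━━━━━━━━━━━┛ 


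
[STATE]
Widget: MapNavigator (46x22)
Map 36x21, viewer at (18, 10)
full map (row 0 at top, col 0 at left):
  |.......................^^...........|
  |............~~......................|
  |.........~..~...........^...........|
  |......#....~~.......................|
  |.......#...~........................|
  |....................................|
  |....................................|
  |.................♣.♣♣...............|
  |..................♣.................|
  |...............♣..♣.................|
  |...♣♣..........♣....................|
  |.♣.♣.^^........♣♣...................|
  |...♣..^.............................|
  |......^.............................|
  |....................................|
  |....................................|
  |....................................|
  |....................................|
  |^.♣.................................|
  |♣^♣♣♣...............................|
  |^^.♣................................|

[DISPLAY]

                                              
     .......................^^...........     
     ............~~......................     
     .........~..~...........^...........     
     ......#....~~.......................     
     .......#...~........................     
     ....................................     
     ....................................     
     .................♣.♣♣...............     
     ..................♣.................     
     ...............♣..♣.................     
     ...♣♣..........♣..@.................     
     .♣.♣.^^........♣♣...................     
     ...♣..^.............................     
     ......^.............................     
     ....................................     
     ....................................     
     ....................................     
     ....................................     
     ^.♣.................................     
     ♣^♣♣♣...............................     
     ^^.♣................................     


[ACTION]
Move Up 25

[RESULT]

                                              
                                              
                                              
                                              
                                              
                                              
                                              
                                              
                                              
                                              
                                              
     ..................@....^^...........     
     ............~~......................     
     .........~..~...........^...........     
     ......#....~~.......................     
     .......#...~........................     
     ....................................     
     ....................................     
     .................♣.♣♣...............     
     ..................♣.................     
     ...............♣..♣.................     
     ...♣♣..........♣....................     


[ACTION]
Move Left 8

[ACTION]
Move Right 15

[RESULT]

                                              
                                              
                                              
                                              
                                              
                                              
                                              
                                              
                                              
                                              
                                              
.....................^^@..........            
..........~~......................            
.......~..~...........^...........            
....#....~~.......................            
.....#...~........................            
..................................            
..................................            
...............♣.♣♣...............            
................♣.................            
.............♣..♣.................            
.♣♣..........♣....................            


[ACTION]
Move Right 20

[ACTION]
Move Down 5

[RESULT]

                                              
                                              
                                              
                                              
                                              
                                              
...........^^...........                      
~~......................                      
~...........^...........                      
~.......................                      
........................                      
.......................@                      
........................                      
.....♣.♣♣...............                      
......♣.................                      
...♣..♣.................                      
...♣....................                      
...♣♣...................                      
........................                      
........................                      
........................                      
........................                      
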